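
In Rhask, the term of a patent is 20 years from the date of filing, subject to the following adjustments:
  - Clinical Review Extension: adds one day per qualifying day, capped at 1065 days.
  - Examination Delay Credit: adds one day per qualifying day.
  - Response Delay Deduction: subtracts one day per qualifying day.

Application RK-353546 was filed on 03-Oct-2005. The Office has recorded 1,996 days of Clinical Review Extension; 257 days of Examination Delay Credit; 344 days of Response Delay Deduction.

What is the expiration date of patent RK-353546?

2028-06-07

Base term: filing date + 20 years → 3 October 2025.
Clinical Review Extension: 1996 days claimed exceeds the 1065-day cap, so +1065 days → 2 September 2028.
Examination Delay Credit: +257 days → 17 May 2029.
Response Delay Deduction: −344 days → 7 June 2028.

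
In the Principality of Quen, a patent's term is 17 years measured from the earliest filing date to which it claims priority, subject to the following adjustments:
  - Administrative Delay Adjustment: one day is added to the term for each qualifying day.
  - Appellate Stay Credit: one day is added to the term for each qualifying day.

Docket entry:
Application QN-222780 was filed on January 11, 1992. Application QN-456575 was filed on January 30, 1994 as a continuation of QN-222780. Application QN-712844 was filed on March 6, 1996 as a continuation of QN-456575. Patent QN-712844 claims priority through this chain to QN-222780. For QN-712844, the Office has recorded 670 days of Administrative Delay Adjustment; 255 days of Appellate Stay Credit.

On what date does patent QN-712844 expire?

2011-07-25

Earliest priority filing: 11 January 1992.
Base term: 11 January 1992 + 17 years → 11 January 2009.
Administrative Delay Adjustment: +670 days → 12 November 2010.
Appellate Stay Credit: +255 days → 25 July 2011.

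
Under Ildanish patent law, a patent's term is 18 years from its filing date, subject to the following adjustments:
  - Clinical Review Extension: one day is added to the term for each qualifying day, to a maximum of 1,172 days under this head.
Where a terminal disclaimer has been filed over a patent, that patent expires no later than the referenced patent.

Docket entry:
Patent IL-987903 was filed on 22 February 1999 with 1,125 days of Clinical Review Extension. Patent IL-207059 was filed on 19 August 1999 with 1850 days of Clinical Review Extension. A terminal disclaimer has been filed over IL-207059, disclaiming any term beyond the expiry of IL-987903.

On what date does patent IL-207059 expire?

Natural term of IL-207059:
  Base: filing + 18 years → 19 August 2017.
  Clinical Review Extension: 1850 days claimed exceeds the 1172-day cap, so +1172 days → 3 November 2020.
Expiry of referenced patent IL-987903:
  Base: filing + 18 years → 22 February 2017.
  Clinical Review Extension: 1125 days (within the 1172-day cap) → +1125 days → 23 March 2020.
Terminal disclaimer: IL-207059 expires on the earlier of 3 November 2020 and 23 March 2020.

March 23, 2020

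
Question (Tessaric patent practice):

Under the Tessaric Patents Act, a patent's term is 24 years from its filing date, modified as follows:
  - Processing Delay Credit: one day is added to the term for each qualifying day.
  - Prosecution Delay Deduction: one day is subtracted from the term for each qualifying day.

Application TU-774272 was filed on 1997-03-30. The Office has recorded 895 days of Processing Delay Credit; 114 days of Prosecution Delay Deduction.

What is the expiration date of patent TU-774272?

Base term: filing date + 24 years → 30 March 2021.
Processing Delay Credit: +895 days → 11 September 2023.
Prosecution Delay Deduction: −114 days → 20 May 2023.

2023-05-20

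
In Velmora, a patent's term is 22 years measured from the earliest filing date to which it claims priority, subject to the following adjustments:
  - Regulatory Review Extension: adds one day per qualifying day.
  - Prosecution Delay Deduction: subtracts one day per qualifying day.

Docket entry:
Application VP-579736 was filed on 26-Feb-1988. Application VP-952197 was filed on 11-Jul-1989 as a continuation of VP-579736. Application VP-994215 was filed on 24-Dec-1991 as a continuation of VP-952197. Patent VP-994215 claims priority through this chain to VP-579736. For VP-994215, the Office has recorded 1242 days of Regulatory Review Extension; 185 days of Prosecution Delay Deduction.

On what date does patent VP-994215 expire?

Earliest priority filing: 26 February 1988.
Base term: 26 February 1988 + 22 years → 26 February 2010.
Regulatory Review Extension: +1242 days → 22 July 2013.
Prosecution Delay Deduction: −185 days → 18 January 2013.

2013-01-18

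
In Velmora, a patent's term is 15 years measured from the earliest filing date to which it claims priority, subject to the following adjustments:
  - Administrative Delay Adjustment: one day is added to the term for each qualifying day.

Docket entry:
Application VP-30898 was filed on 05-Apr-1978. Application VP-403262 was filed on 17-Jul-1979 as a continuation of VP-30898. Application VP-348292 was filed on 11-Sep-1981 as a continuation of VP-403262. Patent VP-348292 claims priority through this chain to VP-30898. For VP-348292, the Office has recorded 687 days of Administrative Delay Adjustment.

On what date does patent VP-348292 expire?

1995-02-21

Earliest priority filing: 5 April 1978.
Base term: 5 April 1978 + 15 years → 5 April 1993.
Administrative Delay Adjustment: +687 days → 21 February 1995.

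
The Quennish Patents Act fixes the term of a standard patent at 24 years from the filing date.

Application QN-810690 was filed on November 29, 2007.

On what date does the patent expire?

Filing date + 24 years → 29 November 2031.

2031-11-29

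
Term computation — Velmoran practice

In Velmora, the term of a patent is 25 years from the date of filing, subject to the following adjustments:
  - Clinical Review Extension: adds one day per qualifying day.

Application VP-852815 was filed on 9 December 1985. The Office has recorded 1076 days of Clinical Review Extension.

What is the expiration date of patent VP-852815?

Base term: filing date + 25 years → 9 December 2010.
Clinical Review Extension: +1076 days → 19 November 2013.

November 19, 2013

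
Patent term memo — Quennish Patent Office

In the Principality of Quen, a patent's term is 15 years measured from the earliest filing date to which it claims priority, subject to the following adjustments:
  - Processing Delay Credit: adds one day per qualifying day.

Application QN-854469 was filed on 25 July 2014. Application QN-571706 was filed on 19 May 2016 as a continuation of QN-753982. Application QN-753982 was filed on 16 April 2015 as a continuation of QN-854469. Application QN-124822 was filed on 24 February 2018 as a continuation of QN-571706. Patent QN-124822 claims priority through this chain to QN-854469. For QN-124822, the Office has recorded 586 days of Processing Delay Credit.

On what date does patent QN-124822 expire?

March 3, 2031

Earliest priority filing: 25 July 2014.
Base term: 25 July 2014 + 15 years → 25 July 2029.
Processing Delay Credit: +586 days → 3 March 2031.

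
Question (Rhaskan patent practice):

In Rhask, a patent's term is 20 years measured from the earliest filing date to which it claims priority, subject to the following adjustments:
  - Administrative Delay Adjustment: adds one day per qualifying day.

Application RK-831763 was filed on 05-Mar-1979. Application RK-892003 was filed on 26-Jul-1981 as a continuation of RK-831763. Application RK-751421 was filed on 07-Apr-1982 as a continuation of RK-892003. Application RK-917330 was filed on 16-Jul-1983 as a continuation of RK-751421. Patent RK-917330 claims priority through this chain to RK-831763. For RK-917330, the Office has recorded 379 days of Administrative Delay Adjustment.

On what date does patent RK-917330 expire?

Earliest priority filing: 5 March 1979.
Base term: 5 March 1979 + 20 years → 5 March 1999.
Administrative Delay Adjustment: +379 days → 18 March 2000.

2000-03-18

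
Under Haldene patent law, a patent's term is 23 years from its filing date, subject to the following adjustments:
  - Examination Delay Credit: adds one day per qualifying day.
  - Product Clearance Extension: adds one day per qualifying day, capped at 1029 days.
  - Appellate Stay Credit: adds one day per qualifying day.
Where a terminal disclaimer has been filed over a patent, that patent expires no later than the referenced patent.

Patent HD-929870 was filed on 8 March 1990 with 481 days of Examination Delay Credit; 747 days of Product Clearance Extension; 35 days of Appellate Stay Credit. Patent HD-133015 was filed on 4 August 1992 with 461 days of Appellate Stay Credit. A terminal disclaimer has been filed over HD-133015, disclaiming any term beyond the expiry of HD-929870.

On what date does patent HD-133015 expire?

Natural term of HD-133015:
  Base: filing + 23 years → 4 August 2015.
  Appellate Stay Credit: +461 days → 7 November 2016.
Expiry of referenced patent HD-929870:
  Base: filing + 23 years → 8 March 2013.
  Examination Delay Credit: +481 days → 2 July 2014.
  Product Clearance Extension: 747 days (within the 1029-day cap) → +747 days → 18 July 2016.
  Appellate Stay Credit: +35 days → 22 August 2016.
Terminal disclaimer: HD-133015 expires on the earlier of 7 November 2016 and 22 August 2016.

August 22, 2016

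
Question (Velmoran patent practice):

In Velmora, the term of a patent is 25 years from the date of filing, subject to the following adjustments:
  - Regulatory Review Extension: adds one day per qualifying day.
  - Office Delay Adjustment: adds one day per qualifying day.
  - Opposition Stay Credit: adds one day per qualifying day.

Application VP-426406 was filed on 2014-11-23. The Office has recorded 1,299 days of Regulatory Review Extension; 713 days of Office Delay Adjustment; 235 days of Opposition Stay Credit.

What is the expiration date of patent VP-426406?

2046-01-17

Base term: filing date + 25 years → 23 November 2039.
Regulatory Review Extension: +1299 days → 14 June 2043.
Office Delay Adjustment: +713 days → 27 May 2045.
Opposition Stay Credit: +235 days → 17 January 2046.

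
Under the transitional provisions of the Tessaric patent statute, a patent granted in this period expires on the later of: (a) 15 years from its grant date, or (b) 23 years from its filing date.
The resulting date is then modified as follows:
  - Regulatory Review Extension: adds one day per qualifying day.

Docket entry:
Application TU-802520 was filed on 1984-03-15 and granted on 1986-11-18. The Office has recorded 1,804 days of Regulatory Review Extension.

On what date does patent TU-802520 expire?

2012-02-21

(a) grant + 15 years → 18 November 2001.
(b) filing + 23 years → 15 March 2007.
Later of the two: 15 March 2007.
Regulatory Review Extension: +1804 days → 21 February 2012.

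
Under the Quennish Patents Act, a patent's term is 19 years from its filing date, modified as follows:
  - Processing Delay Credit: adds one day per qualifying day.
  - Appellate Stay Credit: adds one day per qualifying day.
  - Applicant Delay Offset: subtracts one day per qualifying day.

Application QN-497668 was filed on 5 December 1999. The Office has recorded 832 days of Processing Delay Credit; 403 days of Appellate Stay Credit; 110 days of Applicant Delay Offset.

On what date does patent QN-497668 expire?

January 3, 2022

Base term: filing date + 19 years → 5 December 2018.
Processing Delay Credit: +832 days → 16 March 2021.
Appellate Stay Credit: +403 days → 23 April 2022.
Applicant Delay Offset: −110 days → 3 January 2022.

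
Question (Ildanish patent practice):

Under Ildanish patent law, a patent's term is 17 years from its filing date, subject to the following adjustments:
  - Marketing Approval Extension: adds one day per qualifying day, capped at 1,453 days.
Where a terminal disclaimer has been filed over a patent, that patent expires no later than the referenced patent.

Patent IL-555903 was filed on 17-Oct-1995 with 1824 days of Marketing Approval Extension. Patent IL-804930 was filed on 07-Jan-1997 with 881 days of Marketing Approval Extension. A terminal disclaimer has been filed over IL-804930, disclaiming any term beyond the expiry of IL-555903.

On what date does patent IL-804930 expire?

Natural term of IL-804930:
  Base: filing + 17 years → 7 January 2014.
  Marketing Approval Extension: 881 days (within the 1453-day cap) → +881 days → 6 June 2016.
Expiry of referenced patent IL-555903:
  Base: filing + 17 years → 17 October 2012.
  Marketing Approval Extension: 1824 days claimed exceeds the 1453-day cap, so +1453 days → 9 October 2016.
Terminal disclaimer: IL-804930 expires on the earlier of 6 June 2016 and 9 October 2016.

June 6, 2016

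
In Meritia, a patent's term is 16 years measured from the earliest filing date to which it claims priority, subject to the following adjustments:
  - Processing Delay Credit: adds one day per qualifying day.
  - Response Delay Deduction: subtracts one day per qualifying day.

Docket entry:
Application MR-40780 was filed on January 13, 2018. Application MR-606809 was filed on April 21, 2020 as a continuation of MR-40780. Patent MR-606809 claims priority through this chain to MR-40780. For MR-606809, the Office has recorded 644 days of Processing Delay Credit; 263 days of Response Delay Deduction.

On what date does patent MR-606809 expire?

Earliest priority filing: 13 January 2018.
Base term: 13 January 2018 + 16 years → 13 January 2034.
Processing Delay Credit: +644 days → 19 October 2035.
Response Delay Deduction: −263 days → 29 January 2035.

2035-01-29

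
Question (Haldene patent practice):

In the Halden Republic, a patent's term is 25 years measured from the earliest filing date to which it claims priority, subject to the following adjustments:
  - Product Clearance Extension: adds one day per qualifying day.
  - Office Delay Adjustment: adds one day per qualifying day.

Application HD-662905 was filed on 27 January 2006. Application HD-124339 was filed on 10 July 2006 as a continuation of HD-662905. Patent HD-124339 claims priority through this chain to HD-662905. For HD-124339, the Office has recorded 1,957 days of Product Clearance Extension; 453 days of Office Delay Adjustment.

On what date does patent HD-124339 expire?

2037-09-02

Earliest priority filing: 27 January 2006.
Base term: 27 January 2006 + 25 years → 27 January 2031.
Product Clearance Extension: +1957 days → 6 June 2036.
Office Delay Adjustment: +453 days → 2 September 2037.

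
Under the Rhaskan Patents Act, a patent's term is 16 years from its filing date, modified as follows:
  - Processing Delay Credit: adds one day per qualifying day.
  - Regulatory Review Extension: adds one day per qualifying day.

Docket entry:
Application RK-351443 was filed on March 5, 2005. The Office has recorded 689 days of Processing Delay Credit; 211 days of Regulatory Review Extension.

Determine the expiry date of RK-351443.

Base term: filing date + 16 years → 5 March 2021.
Processing Delay Credit: +689 days → 23 January 2023.
Regulatory Review Extension: +211 days → 22 August 2023.

2023-08-22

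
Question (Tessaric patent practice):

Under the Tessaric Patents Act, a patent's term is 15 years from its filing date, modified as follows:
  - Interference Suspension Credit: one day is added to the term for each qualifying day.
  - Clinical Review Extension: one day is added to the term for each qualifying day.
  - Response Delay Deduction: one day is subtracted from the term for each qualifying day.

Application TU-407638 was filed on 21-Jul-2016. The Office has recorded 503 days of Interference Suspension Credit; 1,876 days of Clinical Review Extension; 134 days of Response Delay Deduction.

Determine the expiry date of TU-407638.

Base term: filing date + 15 years → 21 July 2031.
Interference Suspension Credit: +503 days → 5 December 2032.
Clinical Review Extension: +1876 days → 24 January 2038.
Response Delay Deduction: −134 days → 12 September 2037.

September 12, 2037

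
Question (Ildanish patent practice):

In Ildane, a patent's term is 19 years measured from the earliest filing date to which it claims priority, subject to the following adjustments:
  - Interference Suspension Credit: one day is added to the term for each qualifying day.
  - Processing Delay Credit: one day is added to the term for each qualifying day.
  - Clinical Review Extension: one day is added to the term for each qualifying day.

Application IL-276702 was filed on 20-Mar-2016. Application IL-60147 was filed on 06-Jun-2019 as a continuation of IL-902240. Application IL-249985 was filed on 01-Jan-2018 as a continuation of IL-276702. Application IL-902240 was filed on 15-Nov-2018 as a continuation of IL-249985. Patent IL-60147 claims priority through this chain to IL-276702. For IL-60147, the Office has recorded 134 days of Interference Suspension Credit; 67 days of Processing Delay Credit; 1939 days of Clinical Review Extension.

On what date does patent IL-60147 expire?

Earliest priority filing: 20 March 2016.
Base term: 20 March 2016 + 19 years → 20 March 2035.
Interference Suspension Credit: +134 days → 1 August 2035.
Processing Delay Credit: +67 days → 7 October 2035.
Clinical Review Extension: +1939 days → 27 January 2041.

2041-01-27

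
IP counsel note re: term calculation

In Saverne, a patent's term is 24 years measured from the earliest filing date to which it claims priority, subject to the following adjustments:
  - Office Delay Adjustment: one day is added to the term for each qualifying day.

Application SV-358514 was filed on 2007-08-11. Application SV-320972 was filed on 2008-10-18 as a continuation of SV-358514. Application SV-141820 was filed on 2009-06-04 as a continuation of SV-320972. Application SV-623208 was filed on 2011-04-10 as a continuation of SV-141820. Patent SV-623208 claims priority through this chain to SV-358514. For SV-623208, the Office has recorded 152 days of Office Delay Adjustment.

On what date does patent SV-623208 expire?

2032-01-10

Earliest priority filing: 11 August 2007.
Base term: 11 August 2007 + 24 years → 11 August 2031.
Office Delay Adjustment: +152 days → 10 January 2032.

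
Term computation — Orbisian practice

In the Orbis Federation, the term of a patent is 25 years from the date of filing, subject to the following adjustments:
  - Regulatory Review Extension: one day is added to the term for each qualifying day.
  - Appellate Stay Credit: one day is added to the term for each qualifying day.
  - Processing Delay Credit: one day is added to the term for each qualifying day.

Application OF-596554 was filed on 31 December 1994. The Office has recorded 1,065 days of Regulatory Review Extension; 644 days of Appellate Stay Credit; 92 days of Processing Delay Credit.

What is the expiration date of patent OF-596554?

2024-12-05

Base term: filing date + 25 years → 31 December 2019.
Regulatory Review Extension: +1065 days → 30 November 2022.
Appellate Stay Credit: +644 days → 4 September 2024.
Processing Delay Credit: +92 days → 5 December 2024.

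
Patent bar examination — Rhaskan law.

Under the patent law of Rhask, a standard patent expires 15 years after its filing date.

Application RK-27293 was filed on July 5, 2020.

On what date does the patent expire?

Filing date + 15 years → 5 July 2035.

July 5, 2035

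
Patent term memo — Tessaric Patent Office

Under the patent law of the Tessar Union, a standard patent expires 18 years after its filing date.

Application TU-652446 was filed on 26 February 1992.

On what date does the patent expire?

Filing date + 18 years → 26 February 2010.

February 26, 2010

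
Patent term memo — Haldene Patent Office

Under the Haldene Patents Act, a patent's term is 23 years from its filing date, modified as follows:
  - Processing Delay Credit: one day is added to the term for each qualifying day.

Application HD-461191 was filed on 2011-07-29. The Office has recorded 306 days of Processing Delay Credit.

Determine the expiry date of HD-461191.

May 31, 2035

Base term: filing date + 23 years → 29 July 2034.
Processing Delay Credit: +306 days → 31 May 2035.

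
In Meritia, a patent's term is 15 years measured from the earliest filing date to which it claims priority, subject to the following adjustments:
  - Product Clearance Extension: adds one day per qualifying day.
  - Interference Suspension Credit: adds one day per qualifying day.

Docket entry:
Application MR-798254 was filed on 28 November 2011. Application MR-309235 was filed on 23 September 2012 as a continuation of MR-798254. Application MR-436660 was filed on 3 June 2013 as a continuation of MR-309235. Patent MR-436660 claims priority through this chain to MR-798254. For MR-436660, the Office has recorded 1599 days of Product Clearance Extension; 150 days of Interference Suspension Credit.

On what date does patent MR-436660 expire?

2031-09-12

Earliest priority filing: 28 November 2011.
Base term: 28 November 2011 + 15 years → 28 November 2026.
Product Clearance Extension: +1599 days → 15 April 2031.
Interference Suspension Credit: +150 days → 12 September 2031.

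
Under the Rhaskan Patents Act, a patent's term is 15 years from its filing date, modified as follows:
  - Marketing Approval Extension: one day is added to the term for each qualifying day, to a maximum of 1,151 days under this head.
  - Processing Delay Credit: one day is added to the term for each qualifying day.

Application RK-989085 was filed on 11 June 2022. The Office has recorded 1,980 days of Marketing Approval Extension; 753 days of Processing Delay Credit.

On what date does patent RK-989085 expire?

Base term: filing date + 15 years → 11 June 2037.
Marketing Approval Extension: 1980 days claimed exceeds the 1151-day cap, so +1151 days → 5 August 2040.
Processing Delay Credit: +753 days → 28 August 2042.

2042-08-28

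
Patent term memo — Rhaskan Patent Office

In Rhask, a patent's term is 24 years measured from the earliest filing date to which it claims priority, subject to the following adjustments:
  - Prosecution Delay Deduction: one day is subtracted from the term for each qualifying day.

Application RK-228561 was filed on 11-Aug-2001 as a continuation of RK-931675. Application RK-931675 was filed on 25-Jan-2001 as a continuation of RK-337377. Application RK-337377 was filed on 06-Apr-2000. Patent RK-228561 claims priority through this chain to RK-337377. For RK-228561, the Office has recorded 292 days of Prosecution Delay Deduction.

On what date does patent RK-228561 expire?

Earliest priority filing: 6 April 2000.
Base term: 6 April 2000 + 24 years → 6 April 2024.
Prosecution Delay Deduction: −292 days → 19 June 2023.

June 19, 2023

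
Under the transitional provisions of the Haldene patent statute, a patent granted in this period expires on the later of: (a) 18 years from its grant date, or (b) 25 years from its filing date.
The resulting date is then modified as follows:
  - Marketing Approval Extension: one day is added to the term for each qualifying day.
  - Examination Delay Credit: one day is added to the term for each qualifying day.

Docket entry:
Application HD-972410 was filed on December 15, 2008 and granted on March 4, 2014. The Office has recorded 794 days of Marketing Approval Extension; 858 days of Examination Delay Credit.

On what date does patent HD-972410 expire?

(a) grant + 18 years → 4 March 2032.
(b) filing + 25 years → 15 December 2033.
Later of the two: 15 December 2033.
Marketing Approval Extension: +794 days → 17 February 2036.
Examination Delay Credit: +858 days → 24 June 2038.

June 24, 2038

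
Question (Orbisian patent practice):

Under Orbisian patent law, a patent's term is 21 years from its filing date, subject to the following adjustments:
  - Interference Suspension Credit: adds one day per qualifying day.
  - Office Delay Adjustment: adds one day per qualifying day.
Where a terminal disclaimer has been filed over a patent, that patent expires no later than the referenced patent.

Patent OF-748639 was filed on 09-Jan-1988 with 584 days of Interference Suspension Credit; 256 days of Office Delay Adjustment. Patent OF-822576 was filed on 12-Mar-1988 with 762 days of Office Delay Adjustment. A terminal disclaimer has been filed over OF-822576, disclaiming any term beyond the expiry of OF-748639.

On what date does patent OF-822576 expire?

2011-04-13

Natural term of OF-822576:
  Base: filing + 21 years → 12 March 2009.
  Office Delay Adjustment: +762 days → 13 April 2011.
Expiry of referenced patent OF-748639:
  Base: filing + 21 years → 9 January 2009.
  Interference Suspension Credit: +584 days → 16 August 2010.
  Office Delay Adjustment: +256 days → 29 April 2011.
Terminal disclaimer: OF-822576 expires on the earlier of 13 April 2011 and 29 April 2011.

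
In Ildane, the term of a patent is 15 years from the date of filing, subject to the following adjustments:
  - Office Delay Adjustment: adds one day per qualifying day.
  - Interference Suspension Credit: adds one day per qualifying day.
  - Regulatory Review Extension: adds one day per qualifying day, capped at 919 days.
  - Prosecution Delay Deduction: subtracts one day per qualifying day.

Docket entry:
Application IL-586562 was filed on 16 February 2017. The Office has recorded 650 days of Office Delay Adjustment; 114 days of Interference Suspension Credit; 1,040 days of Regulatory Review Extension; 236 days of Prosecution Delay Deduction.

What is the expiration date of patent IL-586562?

Base term: filing date + 15 years → 16 February 2032.
Office Delay Adjustment: +650 days → 27 November 2033.
Interference Suspension Credit: +114 days → 21 March 2034.
Regulatory Review Extension: 1040 days claimed exceeds the 919-day cap, so +919 days → 25 September 2036.
Prosecution Delay Deduction: −236 days → 2 February 2036.

2036-02-02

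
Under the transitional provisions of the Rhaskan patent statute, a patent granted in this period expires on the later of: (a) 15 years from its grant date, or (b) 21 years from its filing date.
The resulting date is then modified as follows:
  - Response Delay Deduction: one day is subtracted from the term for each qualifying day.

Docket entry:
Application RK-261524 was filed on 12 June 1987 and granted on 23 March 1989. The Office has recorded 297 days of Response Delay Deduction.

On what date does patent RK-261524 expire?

2007-08-20

(a) grant + 15 years → 23 March 2004.
(b) filing + 21 years → 12 June 2008.
Later of the two: 12 June 2008.
Response Delay Deduction: −297 days → 20 August 2007.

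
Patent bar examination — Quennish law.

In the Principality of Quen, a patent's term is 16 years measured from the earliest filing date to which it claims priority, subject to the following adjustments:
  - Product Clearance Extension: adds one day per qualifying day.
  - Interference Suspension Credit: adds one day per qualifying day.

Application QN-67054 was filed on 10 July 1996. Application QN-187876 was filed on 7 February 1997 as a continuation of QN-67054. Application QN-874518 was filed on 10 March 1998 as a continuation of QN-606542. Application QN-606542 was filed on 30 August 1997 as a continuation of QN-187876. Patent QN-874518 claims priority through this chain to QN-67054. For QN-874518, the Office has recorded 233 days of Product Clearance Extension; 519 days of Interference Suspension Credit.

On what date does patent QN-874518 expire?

August 1, 2014

Earliest priority filing: 10 July 1996.
Base term: 10 July 1996 + 16 years → 10 July 2012.
Product Clearance Extension: +233 days → 28 February 2013.
Interference Suspension Credit: +519 days → 1 August 2014.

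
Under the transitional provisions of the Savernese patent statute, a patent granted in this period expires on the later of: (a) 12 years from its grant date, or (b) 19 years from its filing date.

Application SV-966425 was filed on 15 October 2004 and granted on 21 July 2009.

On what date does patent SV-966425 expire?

(a) grant + 12 years → 21 July 2021.
(b) filing + 19 years → 15 October 2023.
Later of the two: 15 October 2023.

October 15, 2023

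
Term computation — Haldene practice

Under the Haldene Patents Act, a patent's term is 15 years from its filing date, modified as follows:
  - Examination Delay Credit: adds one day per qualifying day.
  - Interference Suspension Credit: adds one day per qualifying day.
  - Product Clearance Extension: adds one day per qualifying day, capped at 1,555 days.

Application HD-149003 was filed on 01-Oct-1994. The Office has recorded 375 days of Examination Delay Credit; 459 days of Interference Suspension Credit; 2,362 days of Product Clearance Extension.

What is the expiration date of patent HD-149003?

Base term: filing date + 15 years → 1 October 2009.
Examination Delay Credit: +375 days → 11 October 2010.
Interference Suspension Credit: +459 days → 13 January 2012.
Product Clearance Extension: 2362 days claimed exceeds the 1555-day cap, so +1555 days → 16 April 2016.

2016-04-16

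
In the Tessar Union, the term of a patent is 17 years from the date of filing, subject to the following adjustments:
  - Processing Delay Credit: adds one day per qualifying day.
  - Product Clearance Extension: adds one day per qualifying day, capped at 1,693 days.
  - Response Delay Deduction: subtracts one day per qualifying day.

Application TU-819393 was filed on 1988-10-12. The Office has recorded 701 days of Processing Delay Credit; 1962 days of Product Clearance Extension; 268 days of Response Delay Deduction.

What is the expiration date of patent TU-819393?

2011-08-08

Base term: filing date + 17 years → 12 October 2005.
Processing Delay Credit: +701 days → 13 September 2007.
Product Clearance Extension: 1962 days claimed exceeds the 1693-day cap, so +1693 days → 2 May 2012.
Response Delay Deduction: −268 days → 8 August 2011.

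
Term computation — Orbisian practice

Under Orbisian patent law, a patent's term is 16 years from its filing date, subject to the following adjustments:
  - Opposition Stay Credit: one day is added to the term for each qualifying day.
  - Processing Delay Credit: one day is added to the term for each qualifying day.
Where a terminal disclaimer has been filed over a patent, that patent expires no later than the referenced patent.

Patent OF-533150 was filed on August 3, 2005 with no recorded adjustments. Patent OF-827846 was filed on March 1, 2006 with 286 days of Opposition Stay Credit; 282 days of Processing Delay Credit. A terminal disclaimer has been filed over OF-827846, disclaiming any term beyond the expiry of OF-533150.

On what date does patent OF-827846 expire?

2021-08-03

Natural term of OF-827846:
  Base: filing + 16 years → 1 March 2022.
  Opposition Stay Credit: +286 days → 12 December 2022.
  Processing Delay Credit: +282 days → 20 September 2023.
Expiry of referenced patent OF-533150:
  Base: filing + 16 years → 3 August 2021.
Terminal disclaimer: OF-827846 expires on the earlier of 20 September 2023 and 3 August 2021.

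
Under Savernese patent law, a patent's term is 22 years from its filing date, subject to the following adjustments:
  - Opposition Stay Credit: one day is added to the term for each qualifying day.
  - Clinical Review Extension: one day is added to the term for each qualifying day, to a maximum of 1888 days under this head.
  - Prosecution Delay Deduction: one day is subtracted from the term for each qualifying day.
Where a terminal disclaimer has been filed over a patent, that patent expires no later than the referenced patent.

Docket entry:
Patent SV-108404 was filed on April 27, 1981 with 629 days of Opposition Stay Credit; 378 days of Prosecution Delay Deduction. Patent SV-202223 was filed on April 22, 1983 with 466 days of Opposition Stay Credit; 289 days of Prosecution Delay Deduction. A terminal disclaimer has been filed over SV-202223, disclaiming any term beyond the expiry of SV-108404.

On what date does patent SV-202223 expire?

Natural term of SV-202223:
  Base: filing + 22 years → 22 April 2005.
  Opposition Stay Credit: +466 days → 1 August 2006.
  Prosecution Delay Deduction: −289 days → 16 October 2005.
Expiry of referenced patent SV-108404:
  Base: filing + 22 years → 27 April 2003.
  Opposition Stay Credit: +629 days → 15 January 2005.
  Prosecution Delay Deduction: −378 days → 3 January 2004.
Terminal disclaimer: SV-202223 expires on the earlier of 16 October 2005 and 3 January 2004.

2004-01-03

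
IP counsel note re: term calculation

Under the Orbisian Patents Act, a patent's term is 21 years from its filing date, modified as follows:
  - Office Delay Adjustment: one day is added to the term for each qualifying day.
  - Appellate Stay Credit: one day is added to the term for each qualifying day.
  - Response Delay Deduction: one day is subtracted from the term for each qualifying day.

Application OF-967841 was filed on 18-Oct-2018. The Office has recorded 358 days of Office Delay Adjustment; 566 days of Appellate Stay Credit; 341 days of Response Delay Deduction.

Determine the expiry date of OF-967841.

May 23, 2041

Base term: filing date + 21 years → 18 October 2039.
Office Delay Adjustment: +358 days → 10 October 2040.
Appellate Stay Credit: +566 days → 29 April 2042.
Response Delay Deduction: −341 days → 23 May 2041.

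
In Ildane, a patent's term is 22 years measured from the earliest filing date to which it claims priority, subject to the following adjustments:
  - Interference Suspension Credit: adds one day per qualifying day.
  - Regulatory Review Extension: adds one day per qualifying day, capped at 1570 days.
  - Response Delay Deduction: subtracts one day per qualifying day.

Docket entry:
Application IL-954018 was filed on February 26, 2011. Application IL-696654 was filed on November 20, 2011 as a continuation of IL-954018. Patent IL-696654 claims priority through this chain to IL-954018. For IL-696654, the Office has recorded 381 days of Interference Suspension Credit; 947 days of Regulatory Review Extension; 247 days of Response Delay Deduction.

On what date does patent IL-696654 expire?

February 12, 2036

Earliest priority filing: 26 February 2011.
Base term: 26 February 2011 + 22 years → 26 February 2033.
Interference Suspension Credit: +381 days → 14 March 2034.
Regulatory Review Extension: 947 days (within the 1570-day cap) → +947 days → 16 October 2036.
Response Delay Deduction: −247 days → 12 February 2036.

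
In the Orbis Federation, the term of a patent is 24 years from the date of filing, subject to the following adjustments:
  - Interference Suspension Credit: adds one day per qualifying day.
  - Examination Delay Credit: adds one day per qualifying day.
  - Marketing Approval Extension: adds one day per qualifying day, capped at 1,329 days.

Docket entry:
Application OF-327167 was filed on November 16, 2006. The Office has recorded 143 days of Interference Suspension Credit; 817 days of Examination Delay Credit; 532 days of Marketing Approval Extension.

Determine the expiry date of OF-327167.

Base term: filing date + 24 years → 16 November 2030.
Interference Suspension Credit: +143 days → 8 April 2031.
Examination Delay Credit: +817 days → 3 July 2033.
Marketing Approval Extension: 532 days (within the 1329-day cap) → +532 days → 17 December 2034.

2034-12-17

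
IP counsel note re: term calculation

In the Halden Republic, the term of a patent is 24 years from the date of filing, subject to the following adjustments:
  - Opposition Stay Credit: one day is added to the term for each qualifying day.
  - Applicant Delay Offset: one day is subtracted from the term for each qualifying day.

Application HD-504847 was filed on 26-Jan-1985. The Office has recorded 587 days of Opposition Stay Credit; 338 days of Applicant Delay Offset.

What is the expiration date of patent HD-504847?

Base term: filing date + 24 years → 26 January 2009.
Opposition Stay Credit: +587 days → 5 September 2010.
Applicant Delay Offset: −338 days → 2 October 2009.

2009-10-02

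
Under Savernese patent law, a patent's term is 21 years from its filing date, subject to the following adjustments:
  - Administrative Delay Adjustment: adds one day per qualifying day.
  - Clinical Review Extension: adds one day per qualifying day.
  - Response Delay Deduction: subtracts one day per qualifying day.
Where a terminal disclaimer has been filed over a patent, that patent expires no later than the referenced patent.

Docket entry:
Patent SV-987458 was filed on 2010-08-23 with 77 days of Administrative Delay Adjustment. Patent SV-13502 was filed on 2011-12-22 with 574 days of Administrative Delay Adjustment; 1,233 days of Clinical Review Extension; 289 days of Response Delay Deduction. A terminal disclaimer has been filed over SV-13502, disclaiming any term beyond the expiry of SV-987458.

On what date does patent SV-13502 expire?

November 8, 2031

Natural term of SV-13502:
  Base: filing + 21 years → 22 December 2032.
  Administrative Delay Adjustment: +574 days → 19 July 2034.
  Clinical Review Extension: +1233 days → 3 December 2037.
  Response Delay Deduction: −289 days → 17 February 2037.
Expiry of referenced patent SV-987458:
  Base: filing + 21 years → 23 August 2031.
  Administrative Delay Adjustment: +77 days → 8 November 2031.
Terminal disclaimer: SV-13502 expires on the earlier of 17 February 2037 and 8 November 2031.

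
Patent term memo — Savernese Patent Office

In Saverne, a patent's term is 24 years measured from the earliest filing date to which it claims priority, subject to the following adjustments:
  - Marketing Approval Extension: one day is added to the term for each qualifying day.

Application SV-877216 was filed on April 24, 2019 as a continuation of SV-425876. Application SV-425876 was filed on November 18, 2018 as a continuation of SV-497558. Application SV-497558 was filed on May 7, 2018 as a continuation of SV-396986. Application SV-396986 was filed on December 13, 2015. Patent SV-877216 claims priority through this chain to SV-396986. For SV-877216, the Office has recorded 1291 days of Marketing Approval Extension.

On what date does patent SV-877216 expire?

2043-06-26

Earliest priority filing: 13 December 2015.
Base term: 13 December 2015 + 24 years → 13 December 2039.
Marketing Approval Extension: +1291 days → 26 June 2043.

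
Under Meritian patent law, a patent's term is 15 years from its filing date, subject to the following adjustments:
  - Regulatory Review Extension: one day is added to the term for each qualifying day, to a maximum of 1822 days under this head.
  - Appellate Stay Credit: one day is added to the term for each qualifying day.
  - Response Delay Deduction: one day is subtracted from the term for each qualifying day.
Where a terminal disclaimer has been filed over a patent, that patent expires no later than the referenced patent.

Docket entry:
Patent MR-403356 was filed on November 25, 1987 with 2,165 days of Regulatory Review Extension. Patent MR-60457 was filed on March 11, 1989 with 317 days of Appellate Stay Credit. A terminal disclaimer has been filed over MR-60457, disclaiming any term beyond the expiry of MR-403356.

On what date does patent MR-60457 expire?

Natural term of MR-60457:
  Base: filing + 15 years → 11 March 2004.
  Appellate Stay Credit: +317 days → 22 January 2005.
Expiry of referenced patent MR-403356:
  Base: filing + 15 years → 25 November 2002.
  Regulatory Review Extension: 2165 days claimed exceeds the 1822-day cap, so +1822 days → 21 November 2007.
Terminal disclaimer: MR-60457 expires on the earlier of 22 January 2005 and 21 November 2007.

2005-01-22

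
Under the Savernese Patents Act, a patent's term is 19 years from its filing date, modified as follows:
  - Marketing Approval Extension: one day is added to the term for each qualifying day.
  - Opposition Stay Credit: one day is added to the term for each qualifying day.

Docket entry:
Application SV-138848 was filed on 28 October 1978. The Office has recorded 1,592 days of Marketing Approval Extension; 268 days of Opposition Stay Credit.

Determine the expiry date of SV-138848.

Base term: filing date + 19 years → 28 October 1997.
Marketing Approval Extension: +1592 days → 8 March 2002.
Opposition Stay Credit: +268 days → 1 December 2002.

December 1, 2002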